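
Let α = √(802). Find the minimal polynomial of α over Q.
m_α(x) = x^2 - 802

α satisfies α^2 - 802 = 0, so x^2 - 802 annihilates α. Since d = 802 is squarefree and ≠ 1, it is not a perfect square in Q, so x^2 - 802 has no rational root and is therefore irreducible over Q (a degree-2 polynomial over a field is irreducible iff it has no root). Hence m_α(x) = x^2 - 802.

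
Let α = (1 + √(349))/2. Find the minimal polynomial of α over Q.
m_α(x) = x^2 - x - 87

From 2α - 1 = √(349), squaring gives (2α - 1)^2 = 349, i.e. 4α^2 - 4α + 1 = 349, so α^2 - α + (1 - 349)/4 = 0. Since 349 ≡ 1 (mod 4), (1 - 349)/4 = -87 ∈ Z. The polynomial x^2 - x - 87 has discriminant 1 - 4·(-87) = 349, which is not a perfect square in Q (d = 349 is squarefree and ≠ 1), so x^2 - x - 87 is irreducible over Q. It is the minimal polynomial of α.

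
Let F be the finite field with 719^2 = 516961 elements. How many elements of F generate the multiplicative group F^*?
There are φ(516960) = 137472 primitive elements

F_q^* is cyclic of order q - 1 = 516960. A cyclic group of order m has exactly φ(m) generators. Here m = 516960 = 2^5 · 3^2 · 5 · 359, so the number of primitive elements is φ(516960) = 137472.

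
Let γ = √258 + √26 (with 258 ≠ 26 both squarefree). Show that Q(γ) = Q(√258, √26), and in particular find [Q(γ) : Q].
[Q(γ) : Q] = 4 (equivalently, Q(γ) = Q(√258, √26))

Obviously Q(γ) ⊆ Q(√258, √26), and [Q(√258, √26):Q] = 4 (since 258, 26 are distinct squarefree integers > 1 with 6708 not a perfect square). To show equality we compute the minimal polynomial of γ. From γ = √258 + √26: γ^2 = 258 + 2√(6708) + 26 = 284 + 2√(6708), so γ^2 - 284 = 2√(6708); squaring, (γ^2 - 284)^2 = 4·6708, i.e. γ^4 - 568γ^2 + 80656 - 26832 = 0, i.e. γ^4 - 568γ^2 + 53824 = 0. So γ is a root of x^4 - 568x^2 + 53824. This polynomial is irreducible over Q: it has no rational root (each ±√258 ± √26 is irrational), and any factorization into two quadratics over Q would force √(6708) ∈ Q (pairing opposite roots) or √258, √26 ∈ Q (other pairings), all impossible. Hence [Q(γ):Q] = 4 = [Q(√258, √26):Q], so Q(γ) = Q(√258, √26).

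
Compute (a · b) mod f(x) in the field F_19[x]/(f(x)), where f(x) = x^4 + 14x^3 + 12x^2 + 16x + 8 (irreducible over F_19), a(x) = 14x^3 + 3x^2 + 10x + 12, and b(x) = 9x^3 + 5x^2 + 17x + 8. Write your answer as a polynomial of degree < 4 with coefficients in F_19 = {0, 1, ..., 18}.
a · b ≡ 11x^3 + 12x^2 + 4x + 14 (mod f(x))

Multiply in F_19[x]: a(x)·b(x) = (14x^3 + 3x^2 + 10x + 12)·(9x^3 + 5x^2 + 17x + 8) = 12x^6 + 2x^5 + x^4 + 17x^3 + 7x^2 + 18x + 1. This has degree ≥ 4, so divide by f(x) over F_19: 12x^6 + 2x^5 + x^4 + 17x^3 + 7x^2 + 18x + 1 = (12x^2 + 5x + 15)·(x^4 + 14x^3 + 12x^2 + 16x + 8) + (11x^3 + 12x^2 + 4x + 14). Hence a·b ≡ 11x^3 + 12x^2 + 4x + 14 (mod f). (F_19[x]/(f) is a field with 19^4 = 130321 elements since f is irreducible of degree 4.)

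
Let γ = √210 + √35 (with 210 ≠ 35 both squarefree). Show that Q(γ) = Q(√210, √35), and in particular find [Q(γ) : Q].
[Q(γ) : Q] = 4 (equivalently, Q(γ) = Q(√210, √35))

Obviously Q(γ) ⊆ Q(√210, √35), and [Q(√210, √35):Q] = 4 (since 210, 35 are distinct squarefree integers > 1 with 7350 not a perfect square). To show equality we compute the minimal polynomial of γ. From γ = √210 + √35: γ^2 = 210 + 2√(7350) + 35 = 245 + 2√(7350), so γ^2 - 245 = 2√(7350); squaring, (γ^2 - 245)^2 = 4·7350, i.e. γ^4 - 490γ^2 + 60025 - 29400 = 0, i.e. γ^4 - 490γ^2 + 30625 = 0. So γ is a root of x^4 - 490x^2 + 30625. This polynomial is irreducible over Q: it has no rational root (each ±√210 ± √35 is irrational), and any factorization into two quadratics over Q would force √(7350) ∈ Q (pairing opposite roots) or √210, √35 ∈ Q (other pairings), all impossible. Hence [Q(γ):Q] = 4 = [Q(√210, √35):Q], so Q(γ) = Q(√210, √35).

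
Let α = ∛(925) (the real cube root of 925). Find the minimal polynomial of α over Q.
m_α(x) = x^3 - 925

α satisfies α^3 = 925, so x^3 - 925 annihilates α. By the rational root test, a rational root p/q (in lowest terms) of x^3 - 925 would satisfy p^3 = 925 q^3, forcing q = 1 and p^3 = 925; but 925 is not a perfect cube, contradiction. A monic cubic over Q with no rational root is irreducible (any nontrivial factorization would include a linear factor). Hence x^3 - 925 is the minimal polynomial of α, and in particular [Q(α):Q] = 3.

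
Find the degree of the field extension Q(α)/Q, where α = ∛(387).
[Q(α):Q] = 3

The minimal polynomial of α is x^3 - 387, irreducible over Q since 387 is not a perfect cube (so x^3 - 387 has no rational root). Hence [Q(α):Q] = deg(m_α) = 3.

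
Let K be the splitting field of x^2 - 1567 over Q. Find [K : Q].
[K : Q] = 2

f(x) = x^2 - 1567 factors as (x - √1567)(x + √1567). The splitting field is K = Q(√1567). Since 1567 is squarefree and > 1, it is not a perfect square, so x^2 - 1567 is irreducible over Q and [Q(√1567) : Q] = 2. Hence [K : Q] = 2.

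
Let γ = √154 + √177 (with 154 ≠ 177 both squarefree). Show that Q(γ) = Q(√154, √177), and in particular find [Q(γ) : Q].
[Q(γ) : Q] = 4 (equivalently, Q(γ) = Q(√154, √177))

Obviously Q(γ) ⊆ Q(√154, √177), and [Q(√154, √177):Q] = 4 (since 154, 177 are distinct squarefree integers > 1 with 27258 not a perfect square). To show equality we compute the minimal polynomial of γ. From γ = √154 + √177: γ^2 = 154 + 2√(27258) + 177 = 331 + 2√(27258), so γ^2 - 331 = 2√(27258); squaring, (γ^2 - 331)^2 = 4·27258, i.e. γ^4 - 662γ^2 + 109561 - 109032 = 0, i.e. γ^4 - 662γ^2 + 529 = 0. So γ is a root of x^4 - 662x^2 + 529. This polynomial is irreducible over Q: it has no rational root (each ±√154 ± √177 is irrational), and any factorization into two quadratics over Q would force √(27258) ∈ Q (pairing opposite roots) or √154, √177 ∈ Q (other pairings), all impossible. Hence [Q(γ):Q] = 4 = [Q(√154, √177):Q], so Q(γ) = Q(√154, √177).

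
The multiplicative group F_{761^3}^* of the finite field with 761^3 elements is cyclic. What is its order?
|F_{761^3}^*| = 440711080

F_{761^3} has 761^3 = 440711081 elements; its multiplicative group consists of all nonzero elements, so |F_{761^3}^*| = 440711081 - 1 = 440711080. (It is cyclic since any finite subgroup of the multiplicative group of a field is cyclic.)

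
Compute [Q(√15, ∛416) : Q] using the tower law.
[Q(√15, ∛416) : Q] = 6

Let L = Q(√15, ∛416). Since Q(√15) ⊂ L and [Q(√15):Q] = 2, the tower law gives 2 | [L:Q]. Likewise Q(∛416) ⊂ L with [Q(∛416):Q] = 3 (because 416 is not a perfect cube), so 3 | [L:Q]. As gcd(2,3) = 1, [L:Q] is divisible by 6. Conversely L is generated over Q by √15 and ∛416, so [L:Q] ≤ 2·3 = 6. Therefore [Q(√15, ∛416) : Q] = 6.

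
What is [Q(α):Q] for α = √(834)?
[Q(α):Q] = 2

[Q(α):Q] equals the degree of the minimal polynomial of α. Here α^2 = 834 and x^2 - 834 is irreducible (d = 834 is squarefree, ≠ 1, hence not a square), so deg(m_α) = 2. Thus [Q(α):Q] = 2.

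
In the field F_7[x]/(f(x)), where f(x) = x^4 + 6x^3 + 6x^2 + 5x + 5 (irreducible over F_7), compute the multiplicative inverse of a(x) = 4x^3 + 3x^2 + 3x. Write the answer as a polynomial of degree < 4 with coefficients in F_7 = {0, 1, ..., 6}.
a(x)^(-1) ≡ x^3 + 5x^2 + x + 5 (mod f(x))

Since f is irreducible over F_7, F_7[x]/(f) is a field and a(x) ≠ 0 has an inverse. Apply the extended Euclidean algorithm to f(x) and a(x) in F_7[x]: f(x) = (2x)·a(x) + (5x + 5);  a(x) = (5x^2 + 4x + 5)·(5x + 5) + (3). The last nonzero remainder is the constant 3 = gcd(f, a) in F_7. Back-substituting through the division chain expresses 3 = s(x)·a(x) + t(x)·f(x) with s(x) ≡ 3x^3 + x^2 + 3x + 1 (mod f), so (3x^3 + x^2 + 3x + 1)·a(x) ≡ 3 (mod f). Multiplying by 3^(-1) ≡ 5 in F_7 gives a(x)^(-1) ≡ 5·(3x^3 + x^2 + 3x + 1) ≡ x^3 + 5x^2 + x + 5 (mod f). Check: (4x^3 + 3x^2 + 3x)·(x^3 + 5x^2 + x + 5) = 4x^6 + 2x^5 + x^4 + 3x^3 + 4x^2 + x ≡ 1 (mod x^4 + 6x^3 + 6x^2 + 5x + 5).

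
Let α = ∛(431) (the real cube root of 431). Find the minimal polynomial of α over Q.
m_α(x) = x^3 - 431

α satisfies α^3 = 431, so x^3 - 431 annihilates α. By the rational root test, a rational root p/q (in lowest terms) of x^3 - 431 would satisfy p^3 = 431 q^3, forcing q = 1 and p^3 = 431; but 431 is not a perfect cube, contradiction. A monic cubic over Q with no rational root is irreducible (any nontrivial factorization would include a linear factor). Hence x^3 - 431 is the minimal polynomial of α, and in particular [Q(α):Q] = 3.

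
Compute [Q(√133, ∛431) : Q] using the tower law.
[Q(√133, ∛431) : Q] = 6

Let L = Q(√133, ∛431). Since Q(√133) ⊂ L and [Q(√133):Q] = 2, the tower law gives 2 | [L:Q]. Likewise Q(∛431) ⊂ L with [Q(∛431):Q] = 3 (because 431 is not a perfect cube), so 3 | [L:Q]. As gcd(2,3) = 1, [L:Q] is divisible by 6. Conversely L is generated over Q by √133 and ∛431, so [L:Q] ≤ 2·3 = 6. Therefore [Q(√133, ∛431) : Q] = 6.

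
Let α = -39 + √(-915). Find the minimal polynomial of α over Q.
m_α(x) = x^2 + 78x + 2436

From α + 39 = √(-915), squaring gives (α + 39)^2 = -915, i.e. α^2 + 78α + 1521 = -915, so α^2 + 78α + 2436 = 0. The discriminant of x^2 + 78x + 2436 is (78)^2 - 4·(2436) = 6084 - 9744 = -3660, and 4·(-915) is not a perfect square in Q since -915 is squarefree and ≠ 1. Hence x^2 + 78x + 2436 is irreducible over Q and is the minimal polynomial of α.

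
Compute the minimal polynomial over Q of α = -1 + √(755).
m_α(x) = x^2 + 2x - 754

From α + 1 = √(755), squaring gives (α + 1)^2 = 755, i.e. α^2 + 2α + 1 = 755, so α^2 + 2α - 754 = 0. The discriminant of x^2 + 2x - 754 is (2)^2 - 4·(-754) = 4 + 3016 = 3020, and 4·(755) is not a perfect square in Q since 755 is squarefree and ≠ 1. Hence x^2 + 2x - 754 is irreducible over Q and is the minimal polynomial of α.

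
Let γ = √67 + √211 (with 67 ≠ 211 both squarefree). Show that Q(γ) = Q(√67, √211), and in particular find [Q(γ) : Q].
[Q(γ) : Q] = 4 (equivalently, Q(γ) = Q(√67, √211))

Obviously Q(γ) ⊆ Q(√67, √211), and [Q(√67, √211):Q] = 4 (since 67, 211 are distinct squarefree integers > 1 with 14137 not a perfect square). To show equality we compute the minimal polynomial of γ. From γ = √67 + √211: γ^2 = 67 + 2√(14137) + 211 = 278 + 2√(14137), so γ^2 - 278 = 2√(14137); squaring, (γ^2 - 278)^2 = 4·14137, i.e. γ^4 - 556γ^2 + 77284 - 56548 = 0, i.e. γ^4 - 556γ^2 + 20736 = 0. So γ is a root of x^4 - 556x^2 + 20736. This polynomial is irreducible over Q: it has no rational root (each ±√67 ± √211 is irrational), and any factorization into two quadratics over Q would force √(14137) ∈ Q (pairing opposite roots) or √67, √211 ∈ Q (other pairings), all impossible. Hence [Q(γ):Q] = 4 = [Q(√67, √211):Q], so Q(γ) = Q(√67, √211).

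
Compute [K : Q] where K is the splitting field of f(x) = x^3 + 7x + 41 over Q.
[K : Q] = 6

By the rational root test, any rational root of the monic integer polynomial f(x) = x^3 + 7x + 41 must be an integer dividing the constant term 41, i.e. one of ±{1, 41}. Evaluating: f(1) = 49, f(-1) = 33, f(41) = 69249, f(-41) = -69167; none is 0, so f has no rational root and is therefore irreducible over Q (a cubic with no linear factor over a field is irreducible). For an irreducible cubic, the Galois group is A_3 or S_3 according as the discriminant disc(f) = -4a^3 - 27b^2 = -4·(7)^3 - 27·(41)^2 = -46759 is or is not a square in Q. Here disc(f) = -46759 is not a perfect square in Q, so the Galois group of f over Q is not contained in A_3 and must be all of S_3. The splitting field has degree |S_3| = 6 over Q, so [K : Q] = 6.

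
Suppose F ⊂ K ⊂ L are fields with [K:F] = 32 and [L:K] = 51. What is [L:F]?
[L:F] = 1632

The tower law says that for any tower of field extensions F ⊂ K ⊂ L with finite degrees, [L:F] = [L:K] · [K:F]. Here this gives [L:F] = 51 · 32 = 1632.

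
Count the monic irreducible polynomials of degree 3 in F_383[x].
There are 18727168 monic irreducible polynomials of degree 3 over F_383

Each element of F_{383^3} that lies in no proper subfield is a root of exactly one monic irreducible of degree 3 over F_383, and each such polynomial has 3 distinct roots in F_{383^3}. By Möbius inversion the count is N_383(3) = (1/3) Σ_{d|3} μ(3/d) · 383^d = (1/3)(μ(3)·383^1 + μ(1)·383^3) = 56181504/3 = 18727168.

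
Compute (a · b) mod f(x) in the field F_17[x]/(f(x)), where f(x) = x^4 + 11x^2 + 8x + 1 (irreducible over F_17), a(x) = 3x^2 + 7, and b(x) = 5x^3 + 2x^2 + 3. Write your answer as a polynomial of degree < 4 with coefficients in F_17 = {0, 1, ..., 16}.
a · b ≡ 6x^3 + 7x^2 + 5x + 15 (mod f(x))

Multiply in F_17[x]: a(x)·b(x) = (3x^2 + 7)·(5x^3 + 2x^2 + 3) = 15x^5 + 6x^4 + x^3 + 6x^2 + 4. This has degree ≥ 4, so divide by f(x) over F_17: 15x^5 + 6x^4 + x^3 + 6x^2 + 4 = (15x + 6)·(x^4 + 11x^2 + 8x + 1) + (6x^3 + 7x^2 + 5x + 15). Hence a·b ≡ 6x^3 + 7x^2 + 5x + 15 (mod f). (F_17[x]/(f) is a field with 17^4 = 83521 elements since f is irreducible of degree 4.)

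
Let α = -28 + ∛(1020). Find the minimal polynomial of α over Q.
m_α(x) = x^3 + 84x^2 + 2352x + 20932

Set β = α + 28 = ∛(1020), so β^3 = 1020. Then (α + 28)^3 - 1020 = 0, i.e. α is a root of g(x) = (x + 28)^3 - 1020 = x^3 + 84x^2 + 2352x + 20932. Since g(x) = h(x + 28) where h(x) = x^3 - 1020, and h is irreducible over Q (because 1020 is not a perfect cube, so h has no rational root, and a monic cubic with no rational root is irreducible), g is also irreducible (irreducibility is preserved under the substitution x → x + 28). Hence m_α(x) = x^3 + 84x^2 + 2352x + 20932.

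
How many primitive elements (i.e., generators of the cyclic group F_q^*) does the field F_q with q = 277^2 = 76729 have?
There are φ(76728) = 24288 primitive elements

F_q^* is cyclic of order q - 1 = 76728. A cyclic group of order m has exactly φ(m) generators. Here m = 76728 = 2^3 · 3 · 23 · 139, so the number of primitive elements is φ(76728) = 24288.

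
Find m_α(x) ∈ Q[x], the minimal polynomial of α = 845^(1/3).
m_α(x) = x^3 - 845

α satisfies α^3 = 845, so x^3 - 845 annihilates α. By the rational root test, a rational root p/q (in lowest terms) of x^3 - 845 would satisfy p^3 = 845 q^3, forcing q = 1 and p^3 = 845; but 845 is not a perfect cube, contradiction. A monic cubic over Q with no rational root is irreducible (any nontrivial factorization would include a linear factor). Hence x^3 - 845 is the minimal polynomial of α, and in particular [Q(α):Q] = 3.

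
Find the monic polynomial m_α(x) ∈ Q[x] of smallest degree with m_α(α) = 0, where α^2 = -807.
m_α(x) = x^2 + 807

α satisfies α^2 + 807 = 0, so x^2 + 807 annihilates α. Since d = -807 is squarefree and ≠ 1, it is not a perfect square in Q, so x^2 + 807 has no rational root and is therefore irreducible over Q (a degree-2 polynomial over a field is irreducible iff it has no root). Hence m_α(x) = x^2 + 807.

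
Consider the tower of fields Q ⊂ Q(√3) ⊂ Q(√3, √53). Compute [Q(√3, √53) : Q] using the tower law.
[Q(√3, √53) : Q] = 4

[Q(√3):Q] = 2 (min poly x^2 - 3, irreducible since 3 is squarefree > 1). For the top step, suppose √53 ∈ Q(√3), say √53 = c + d√3 with c, d ∈ Q. Squaring: 53 = c^2 + 3d^2 + 2cd√3. Since √3 ∉ Q this forces 2cd = 0. If d = 0 then √53 = c ∈ Q, contradicting 53 squarefree > 1. If c = 0 then 53 = 3d^2, so 3·53 = (3d)^2 is a perfect square in Q — but 3·53 = 159 is not a perfect square (since 3 and 53 are distinct squarefree integers). Contradiction. Hence √53 ∉ Q(√3), so x^2 - 53 stays irreducible over Q(√3) and [Q(√3, √53) : Q(√3)] = 2. By the tower law, [Q(√3, √53) : Q] = 2 · 2 = 4.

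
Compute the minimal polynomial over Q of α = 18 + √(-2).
m_α(x) = x^2 - 36x + 326

From α - 18 = √(-2), squaring gives (α - 18)^2 = -2, i.e. α^2 - 36α + 324 = -2, so α^2 - 36α + 326 = 0. The discriminant of x^2 - 36x + 326 is (-36)^2 - 4·(326) = 1296 - 1304 = -8, and 4·(-2) is not a perfect square in Q since -2 is squarefree and ≠ 1. Hence x^2 - 36x + 326 is irreducible over Q and is the minimal polynomial of α.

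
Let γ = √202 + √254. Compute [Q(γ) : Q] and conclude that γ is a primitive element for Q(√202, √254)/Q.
[Q(γ) : Q] = 4 (equivalently, Q(γ) = Q(√202, √254))

Obviously Q(γ) ⊆ Q(√202, √254), and [Q(√202, √254):Q] = 4 (since 202, 254 are distinct squarefree integers > 1 with 51308 not a perfect square). To show equality we compute the minimal polynomial of γ. From γ = √202 + √254: γ^2 = 202 + 2√(51308) + 254 = 456 + 2√(51308), so γ^2 - 456 = 2√(51308); squaring, (γ^2 - 456)^2 = 4·51308, i.e. γ^4 - 912γ^2 + 207936 - 205232 = 0, i.e. γ^4 - 912γ^2 + 2704 = 0. So γ is a root of x^4 - 912x^2 + 2704. This polynomial is irreducible over Q: it has no rational root (each ±√202 ± √254 is irrational), and any factorization into two quadratics over Q would force √(51308) ∈ Q (pairing opposite roots) or √202, √254 ∈ Q (other pairings), all impossible. Hence [Q(γ):Q] = 4 = [Q(√202, √254):Q], so Q(γ) = Q(√202, √254).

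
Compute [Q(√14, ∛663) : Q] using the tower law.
[Q(√14, ∛663) : Q] = 6

Let L = Q(√14, ∛663). Since Q(√14) ⊂ L and [Q(√14):Q] = 2, the tower law gives 2 | [L:Q]. Likewise Q(∛663) ⊂ L with [Q(∛663):Q] = 3 (because 663 is not a perfect cube), so 3 | [L:Q]. As gcd(2,3) = 1, [L:Q] is divisible by 6. Conversely L is generated over Q by √14 and ∛663, so [L:Q] ≤ 2·3 = 6. Therefore [Q(√14, ∛663) : Q] = 6.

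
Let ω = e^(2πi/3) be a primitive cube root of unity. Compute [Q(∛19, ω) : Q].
[Q(∛19, ω) : Q] = 6

[Q(∛19):Q] = 3 (min poly x^3 - 19, irreducible since 19 is not a perfect cube). [Q(ω):Q] = 2 (min poly x^2 + x + 1). Since Q(∛19) ⊂ R and ω ∉ R, we have ω ∉ Q(∛19), so x^2 + x + 1 remains irreducible over Q(∛19) and [Q(∛19, ω) : Q(∛19)] = 2. By the tower law, [Q(∛19, ω) : Q] = 3 · 2 = 6. (In fact Q(∛19, ω) is the splitting field of x^3 - 19 over Q.)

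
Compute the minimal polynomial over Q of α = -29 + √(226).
m_α(x) = x^2 + 58x + 615

From α + 29 = √(226), squaring gives (α + 29)^2 = 226, i.e. α^2 + 58α + 841 = 226, so α^2 + 58α + 615 = 0. The discriminant of x^2 + 58x + 615 is (58)^2 - 4·(615) = 3364 - 2460 = 904, and 4·(226) is not a perfect square in Q since 226 is squarefree and ≠ 1. Hence x^2 + 58x + 615 is irreducible over Q and is the minimal polynomial of α.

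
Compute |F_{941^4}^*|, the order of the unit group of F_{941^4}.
|F_{941^4}^*| = 784076601360

F_{941^4} has 941^4 = 784076601361 elements; its multiplicative group consists of all nonzero elements, so |F_{941^4}^*| = 784076601361 - 1 = 784076601360. (It is cyclic since any finite subgroup of the multiplicative group of a field is cyclic.)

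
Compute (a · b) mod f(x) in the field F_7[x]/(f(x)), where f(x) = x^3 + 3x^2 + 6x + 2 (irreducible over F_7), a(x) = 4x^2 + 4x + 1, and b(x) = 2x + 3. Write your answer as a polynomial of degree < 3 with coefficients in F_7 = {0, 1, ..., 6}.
a · b ≡ 3x^2 + x + 1 (mod f(x))

Multiply in F_7[x]: a(x)·b(x) = (4x^2 + 4x + 1)·(2x + 3) = x^3 + 6x^2 + 3. This has degree ≥ 3, so divide by f(x) over F_7: x^3 + 6x^2 + 3 = (1)·(x^3 + 3x^2 + 6x + 2) + (3x^2 + x + 1). Hence a·b ≡ 3x^2 + x + 1 (mod f). (F_7[x]/(f) is a field with 7^3 = 343 elements since f is irreducible of degree 3.)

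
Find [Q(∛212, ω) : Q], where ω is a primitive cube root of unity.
[Q(∛212, ω) : Q] = 6

[Q(∛212):Q] = 3 (min poly x^3 - 212, irreducible since 212 is not a perfect cube). [Q(ω):Q] = 2 (min poly x^2 + x + 1). Since Q(∛212) ⊂ R and ω ∉ R, we have ω ∉ Q(∛212), so x^2 + x + 1 remains irreducible over Q(∛212) and [Q(∛212, ω) : Q(∛212)] = 2. By the tower law, [Q(∛212, ω) : Q] = 3 · 2 = 6. (In fact Q(∛212, ω) is the splitting field of x^3 - 212 over Q.)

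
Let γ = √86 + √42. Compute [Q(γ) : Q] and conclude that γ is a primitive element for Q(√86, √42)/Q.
[Q(γ) : Q] = 4 (equivalently, Q(γ) = Q(√86, √42))

Obviously Q(γ) ⊆ Q(√86, √42), and [Q(√86, √42):Q] = 4 (since 86, 42 are distinct squarefree integers > 1 with 3612 not a perfect square). To show equality we compute the minimal polynomial of γ. From γ = √86 + √42: γ^2 = 86 + 2√(3612) + 42 = 128 + 2√(3612), so γ^2 - 128 = 2√(3612); squaring, (γ^2 - 128)^2 = 4·3612, i.e. γ^4 - 256γ^2 + 16384 - 14448 = 0, i.e. γ^4 - 256γ^2 + 1936 = 0. So γ is a root of x^4 - 256x^2 + 1936. This polynomial is irreducible over Q: it has no rational root (each ±√86 ± √42 is irrational), and any factorization into two quadratics over Q would force √(3612) ∈ Q (pairing opposite roots) or √86, √42 ∈ Q (other pairings), all impossible. Hence [Q(γ):Q] = 4 = [Q(√86, √42):Q], so Q(γ) = Q(√86, √42).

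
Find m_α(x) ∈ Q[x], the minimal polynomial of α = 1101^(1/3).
m_α(x) = x^3 - 1101

α satisfies α^3 = 1101, so x^3 - 1101 annihilates α. By the rational root test, a rational root p/q (in lowest terms) of x^3 - 1101 would satisfy p^3 = 1101 q^3, forcing q = 1 and p^3 = 1101; but 1101 is not a perfect cube, contradiction. A monic cubic over Q with no rational root is irreducible (any nontrivial factorization would include a linear factor). Hence x^3 - 1101 is the minimal polynomial of α, and in particular [Q(α):Q] = 3.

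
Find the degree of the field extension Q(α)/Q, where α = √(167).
[Q(α):Q] = 2

[Q(α):Q] equals the degree of the minimal polynomial of α. Here α^2 = 167 and x^2 - 167 is irreducible (d = 167 is squarefree, ≠ 1, hence not a square), so deg(m_α) = 2. Thus [Q(α):Q] = 2.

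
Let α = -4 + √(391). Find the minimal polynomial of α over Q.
m_α(x) = x^2 + 8x - 375

From α + 4 = √(391), squaring gives (α + 4)^2 = 391, i.e. α^2 + 8α + 16 = 391, so α^2 + 8α - 375 = 0. The discriminant of x^2 + 8x - 375 is (8)^2 - 4·(-375) = 64 + 1500 = 1564, and 4·(391) is not a perfect square in Q since 391 is squarefree and ≠ 1. Hence x^2 + 8x - 375 is irreducible over Q and is the minimal polynomial of α.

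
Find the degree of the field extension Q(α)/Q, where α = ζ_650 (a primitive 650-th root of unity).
[Q(α):Q] = 240

The minimal polynomial of ζ_650 over Q is the 650-th cyclotomic polynomial Φ_650(x), which is irreducible over Q and has degree φ(650) = 240. Hence [Q(α):Q] = φ(650) = 240.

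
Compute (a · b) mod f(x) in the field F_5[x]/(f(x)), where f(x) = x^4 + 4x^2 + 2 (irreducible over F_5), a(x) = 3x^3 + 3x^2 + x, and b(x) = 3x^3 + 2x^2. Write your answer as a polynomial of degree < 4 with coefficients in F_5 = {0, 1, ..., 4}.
a · b ≡ 2x^3 + 4 (mod f(x))

Multiply in F_5[x]: a(x)·b(x) = (3x^3 + 3x^2 + x)·(3x^3 + 2x^2) = 4x^6 + 4x^4 + 2x^3. This has degree ≥ 4, so divide by f(x) over F_5: 4x^6 + 4x^4 + 2x^3 = (4x^2 + 3)·(x^4 + 4x^2 + 2) + (2x^3 + 4). Hence a·b ≡ 2x^3 + 4 (mod f). (F_5[x]/(f) is a field with 5^4 = 625 elements since f is irreducible of degree 4.)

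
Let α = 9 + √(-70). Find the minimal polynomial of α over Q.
m_α(x) = x^2 - 18x + 151

From α - 9 = √(-70), squaring gives (α - 9)^2 = -70, i.e. α^2 - 18α + 81 = -70, so α^2 - 18α + 151 = 0. The discriminant of x^2 - 18x + 151 is (-18)^2 - 4·(151) = 324 - 604 = -280, and 4·(-70) is not a perfect square in Q since -70 is squarefree and ≠ 1. Hence x^2 - 18x + 151 is irreducible over Q and is the minimal polynomial of α.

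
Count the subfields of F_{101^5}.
F_{101^5} has 2 subfields

The subfields of F_{p^n} are exactly the fields F_{p^d} for d | n (each is the fixed field of the unique index-d subgroup of Gal(F_{p^n}/F_p) ≅ Z/nZ). The divisors of n = 5 are {1, 5}, giving 2 subfields: F_{101^1}, F_{101^5}.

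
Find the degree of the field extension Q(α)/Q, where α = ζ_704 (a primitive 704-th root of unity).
[Q(α):Q] = 320

The minimal polynomial of ζ_704 over Q is the 704-th cyclotomic polynomial Φ_704(x), which is irreducible over Q and has degree φ(704) = 320. Hence [Q(α):Q] = φ(704) = 320.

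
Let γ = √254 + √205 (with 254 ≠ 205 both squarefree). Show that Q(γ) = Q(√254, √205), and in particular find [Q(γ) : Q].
[Q(γ) : Q] = 4 (equivalently, Q(γ) = Q(√254, √205))

Obviously Q(γ) ⊆ Q(√254, √205), and [Q(√254, √205):Q] = 4 (since 254, 205 are distinct squarefree integers > 1 with 52070 not a perfect square). To show equality we compute the minimal polynomial of γ. From γ = √254 + √205: γ^2 = 254 + 2√(52070) + 205 = 459 + 2√(52070), so γ^2 - 459 = 2√(52070); squaring, (γ^2 - 459)^2 = 4·52070, i.e. γ^4 - 918γ^2 + 210681 - 208280 = 0, i.e. γ^4 - 918γ^2 + 2401 = 0. So γ is a root of x^4 - 918x^2 + 2401. This polynomial is irreducible over Q: it has no rational root (each ±√254 ± √205 is irrational), and any factorization into two quadratics over Q would force √(52070) ∈ Q (pairing opposite roots) or √254, √205 ∈ Q (other pairings), all impossible. Hence [Q(γ):Q] = 4 = [Q(√254, √205):Q], so Q(γ) = Q(√254, √205).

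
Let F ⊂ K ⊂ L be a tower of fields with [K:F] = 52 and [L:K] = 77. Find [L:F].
[L:F] = 4004

The tower law says that for any tower of field extensions F ⊂ K ⊂ L with finite degrees, [L:F] = [L:K] · [K:F]. Here this gives [L:F] = 77 · 52 = 4004.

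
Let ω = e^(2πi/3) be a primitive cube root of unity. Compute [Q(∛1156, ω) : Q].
[Q(∛1156, ω) : Q] = 6

[Q(∛1156):Q] = 3 (min poly x^3 - 1156, irreducible since 1156 is not a perfect cube). [Q(ω):Q] = 2 (min poly x^2 + x + 1). Since Q(∛1156) ⊂ R and ω ∉ R, we have ω ∉ Q(∛1156), so x^2 + x + 1 remains irreducible over Q(∛1156) and [Q(∛1156, ω) : Q(∛1156)] = 2. By the tower law, [Q(∛1156, ω) : Q] = 3 · 2 = 6. (In fact Q(∛1156, ω) is the splitting field of x^3 - 1156 over Q.)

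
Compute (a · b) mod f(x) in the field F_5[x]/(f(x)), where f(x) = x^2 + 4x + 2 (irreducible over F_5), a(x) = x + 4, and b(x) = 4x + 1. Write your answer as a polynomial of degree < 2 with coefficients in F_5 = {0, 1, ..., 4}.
a · b ≡ x + 1 (mod f(x))

Multiply in F_5[x]: a(x)·b(x) = (x + 4)·(4x + 1) = 4x^2 + 2x + 4. This has degree ≥ 2, so divide by f(x) over F_5: 4x^2 + 2x + 4 = (4)·(x^2 + 4x + 2) + (x + 1). Hence a·b ≡ x + 1 (mod f). (F_5[x]/(f) is a field with 5^2 = 25 elements since f is irreducible of degree 2.)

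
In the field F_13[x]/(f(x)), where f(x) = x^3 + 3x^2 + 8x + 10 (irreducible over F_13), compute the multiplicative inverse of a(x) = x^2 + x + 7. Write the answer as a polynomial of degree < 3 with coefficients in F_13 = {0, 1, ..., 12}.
a(x)^(-1) ≡ 2x^2 + 11x + 12 (mod f(x))

Since f is irreducible over F_13, F_13[x]/(f) is a field and a(x) ≠ 0 has an inverse. Apply the extended Euclidean algorithm to f(x) and a(x) in F_13[x]: f(x) = (x + 2)·a(x) + (12x + 9);  a(x) = (12x + 3)·(12x + 9) + (6). The last nonzero remainder is the constant 6 = gcd(f, a) in F_13. Back-substituting through the division chain expresses 6 = s(x)·a(x) + t(x)·f(x) with s(x) ≡ 12x^2 + x + 7 (mod f), so (12x^2 + x + 7)·a(x) ≡ 6 (mod f). Multiplying by 6^(-1) ≡ 11 in F_13 gives a(x)^(-1) ≡ 11·(12x^2 + x + 7) ≡ 2x^2 + 11x + 12 (mod f). Check: (x^2 + x + 7)·(2x^2 + 11x + 12) = 2x^4 + 11x^2 + 11x + 6 ≡ 1 (mod x^3 + 3x^2 + 8x + 10).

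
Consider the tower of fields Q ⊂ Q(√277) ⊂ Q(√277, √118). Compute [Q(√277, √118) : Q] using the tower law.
[Q(√277, √118) : Q] = 4

[Q(√277):Q] = 2 (min poly x^2 - 277, irreducible since 277 is squarefree > 1). For the top step, suppose √118 ∈ Q(√277), say √118 = c + d√277 with c, d ∈ Q. Squaring: 118 = c^2 + 277d^2 + 2cd√277. Since √277 ∉ Q this forces 2cd = 0. If d = 0 then √118 = c ∈ Q, contradicting 118 squarefree > 1. If c = 0 then 118 = 277d^2, so 277·118 = (277d)^2 is a perfect square in Q — but 277·118 = 32686 is not a perfect square (since 277 and 118 are distinct squarefree integers). Contradiction. Hence √118 ∉ Q(√277), so x^2 - 118 stays irreducible over Q(√277) and [Q(√277, √118) : Q(√277)] = 2. By the tower law, [Q(√277, √118) : Q] = 2 · 2 = 4.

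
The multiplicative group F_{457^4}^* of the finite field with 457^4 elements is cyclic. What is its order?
|F_{457^4}^*| = 43617904800

F_{457^4} has 457^4 = 43617904801 elements; its multiplicative group consists of all nonzero elements, so |F_{457^4}^*| = 43617904801 - 1 = 43617904800. (It is cyclic since any finite subgroup of the multiplicative group of a field is cyclic.)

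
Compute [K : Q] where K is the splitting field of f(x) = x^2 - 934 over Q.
[K : Q] = 2

f(x) = x^2 - 934 factors as (x - √934)(x + √934). The splitting field is K = Q(√934). Since 934 is squarefree and > 1, it is not a perfect square, so x^2 - 934 is irreducible over Q and [Q(√934) : Q] = 2. Hence [K : Q] = 2.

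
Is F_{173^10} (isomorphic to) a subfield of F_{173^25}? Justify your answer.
No: F_{173^10} is not a subfield of F_{173^25}

F_{p^m} embeds in F_{p^n} iff m | n. Here 10 ∤ 25 (since 25 = 2·10 + 5 with remainder 5 ≠ 0), so F_{173^10} is not a subfield of F_{173^25}. Equivalently: if it were, the tower law would give 10 = [F_{173^10}:F_173] dividing [F_{173^25}:F_173] = 25, contradiction.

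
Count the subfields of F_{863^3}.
F_{863^3} has 2 subfields

The subfields of F_{p^n} are exactly the fields F_{p^d} for d | n (each is the fixed field of the unique index-d subgroup of Gal(F_{p^n}/F_p) ≅ Z/nZ). The divisors of n = 3 are {1, 3}, giving 2 subfields: F_{863^1}, F_{863^3}.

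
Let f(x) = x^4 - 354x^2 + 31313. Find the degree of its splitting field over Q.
[K : Q] = 4

Solving the quadratic in x^2: x^2 = (354 ± √(354^2 - 4·31313))/2 = (354 ± √64)/2 = (354 ± 8)/2, giving x^2 = 173 or x^2 = 181. So f(x) = (x^2 - 173)(x^2 - 181) and the roots of f are ±√173, ±√181. Hence the splitting field is K = Q(√173, √181). Since 173 and 181 are distinct squarefree integers > 1, their product 31313 is not a perfect square, so √181 ∉ Q(√173). By the tower law [K:Q] = [Q(√173,√181):Q(√173)] · [Q(√173):Q] = 2 · 2 = 4.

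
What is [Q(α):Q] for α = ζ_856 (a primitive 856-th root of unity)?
[Q(α):Q] = 424

The minimal polynomial of ζ_856 over Q is the 856-th cyclotomic polynomial Φ_856(x), which is irreducible over Q and has degree φ(856) = 424. Hence [Q(α):Q] = φ(856) = 424.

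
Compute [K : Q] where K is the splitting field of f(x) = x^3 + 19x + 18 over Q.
[K : Q] = 6

By the rational root test, any rational root of the monic integer polynomial f(x) = x^3 + 19x + 18 must be an integer dividing the constant term 18, i.e. one of ±{1, 2, 3, 6, 9, 18}. Evaluating: f(1) = 38, f(-1) = -2, f(2) = 64, f(-2) = -28, f(3) = 102, f(-3) = -66, f(6) = 348, f(-6) = -312, f(9) = 918, f(-9) = -882, f(18) = 6192, f(-18) = -6156; none is 0, so f has no rational root and is therefore irreducible over Q (a cubic with no linear factor over a field is irreducible). For an irreducible cubic, the Galois group is A_3 or S_3 according as the discriminant disc(f) = -4a^3 - 27b^2 = -4·(19)^3 - 27·(18)^2 = -36184 is or is not a square in Q. Here disc(f) = -36184 is not a perfect square in Q, so the Galois group of f over Q is not contained in A_3 and must be all of S_3. The splitting field has degree |S_3| = 6 over Q, so [K : Q] = 6.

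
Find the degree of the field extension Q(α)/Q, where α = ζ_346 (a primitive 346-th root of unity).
[Q(α):Q] = 172

The minimal polynomial of ζ_346 over Q is the 346-th cyclotomic polynomial Φ_346(x), which is irreducible over Q and has degree φ(346) = 172. Hence [Q(α):Q] = φ(346) = 172.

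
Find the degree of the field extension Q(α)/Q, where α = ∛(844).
[Q(α):Q] = 3

The minimal polynomial of α is x^3 - 844, irreducible over Q since 844 is not a perfect cube (so x^3 - 844 has no rational root). Hence [Q(α):Q] = deg(m_α) = 3.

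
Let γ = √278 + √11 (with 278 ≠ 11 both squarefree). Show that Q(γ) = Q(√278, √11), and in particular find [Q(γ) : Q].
[Q(γ) : Q] = 4 (equivalently, Q(γ) = Q(√278, √11))

Obviously Q(γ) ⊆ Q(√278, √11), and [Q(√278, √11):Q] = 4 (since 278, 11 are distinct squarefree integers > 1 with 3058 not a perfect square). To show equality we compute the minimal polynomial of γ. From γ = √278 + √11: γ^2 = 278 + 2√(3058) + 11 = 289 + 2√(3058), so γ^2 - 289 = 2√(3058); squaring, (γ^2 - 289)^2 = 4·3058, i.e. γ^4 - 578γ^2 + 83521 - 12232 = 0, i.e. γ^4 - 578γ^2 + 71289 = 0. So γ is a root of x^4 - 578x^2 + 71289. This polynomial is irreducible over Q: it has no rational root (each ±√278 ± √11 is irrational), and any factorization into two quadratics over Q would force √(3058) ∈ Q (pairing opposite roots) or √278, √11 ∈ Q (other pairings), all impossible. Hence [Q(γ):Q] = 4 = [Q(√278, √11):Q], so Q(γ) = Q(√278, √11).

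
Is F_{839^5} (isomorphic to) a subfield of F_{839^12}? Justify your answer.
No: F_{839^5} is not a subfield of F_{839^12}

F_{p^m} embeds in F_{p^n} iff m | n. Here 5 ∤ 12 (since 12 = 2·5 + 2 with remainder 2 ≠ 0), so F_{839^5} is not a subfield of F_{839^12}. Equivalently: if it were, the tower law would give 5 = [F_{839^5}:F_839] dividing [F_{839^12}:F_839] = 12, contradiction.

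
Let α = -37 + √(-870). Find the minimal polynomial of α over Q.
m_α(x) = x^2 + 74x + 2239

From α + 37 = √(-870), squaring gives (α + 37)^2 = -870, i.e. α^2 + 74α + 1369 = -870, so α^2 + 74α + 2239 = 0. The discriminant of x^2 + 74x + 2239 is (74)^2 - 4·(2239) = 5476 - 8956 = -3480, and 4·(-870) is not a perfect square in Q since -870 is squarefree and ≠ 1. Hence x^2 + 74x + 2239 is irreducible over Q and is the minimal polynomial of α.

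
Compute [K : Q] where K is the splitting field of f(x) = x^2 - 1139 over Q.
[K : Q] = 2

f(x) = x^2 - 1139 factors as (x - √1139)(x + √1139). The splitting field is K = Q(√1139). Since 1139 is squarefree and > 1, it is not a perfect square, so x^2 - 1139 is irreducible over Q and [Q(√1139) : Q] = 2. Hence [K : Q] = 2.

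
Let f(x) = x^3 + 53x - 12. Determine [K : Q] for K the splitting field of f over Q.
[K : Q] = 6

By the rational root test, any rational root of the monic integer polynomial f(x) = x^3 + 53x - 12 must be an integer dividing the constant term -12, i.e. one of ±{1, 2, 3, 4, 6, 12}. Evaluating: f(1) = 42, f(-1) = -66, f(2) = 102, f(-2) = -126, f(3) = 174, f(-3) = -198, f(4) = 264, f(-4) = -288, f(6) = 522, f(-6) = -546, f(12) = 2352, f(-12) = -2376; none is 0, so f has no rational root and is therefore irreducible over Q (a cubic with no linear factor over a field is irreducible). For an irreducible cubic, the Galois group is A_3 or S_3 according as the discriminant disc(f) = -4a^3 - 27b^2 = -4·(53)^3 - 27·(-12)^2 = -599396 is or is not a square in Q. Here disc(f) = -599396 is not a perfect square in Q, so the Galois group of f over Q is not contained in A_3 and must be all of S_3. The splitting field has degree |S_3| = 6 over Q, so [K : Q] = 6.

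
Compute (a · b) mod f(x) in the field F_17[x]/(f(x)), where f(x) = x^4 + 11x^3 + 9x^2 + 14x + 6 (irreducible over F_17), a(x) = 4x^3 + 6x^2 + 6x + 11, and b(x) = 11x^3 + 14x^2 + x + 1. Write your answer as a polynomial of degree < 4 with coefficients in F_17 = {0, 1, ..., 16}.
a · b ≡ x^3 + 6x^2 + 13x + 11 (mod f(x))

Multiply in F_17[x]: a(x)·b(x) = (4x^3 + 6x^2 + 6x + 11)·(11x^3 + 14x^2 + x + 1) = 10x^6 + 3x^5 + x^4 + 11x^3 + 13x^2 + 11. This has degree ≥ 4, so divide by f(x) over F_17: 10x^6 + 3x^5 + x^4 + 11x^3 + 13x^2 + 11 = (10x^2 + 12x)·(x^4 + 11x^3 + 9x^2 + 14x + 6) + (x^3 + 6x^2 + 13x + 11). Hence a·b ≡ x^3 + 6x^2 + 13x + 11 (mod f). (F_17[x]/(f) is a field with 17^4 = 83521 elements since f is irreducible of degree 4.)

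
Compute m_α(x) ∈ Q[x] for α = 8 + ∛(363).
m_α(x) = x^3 - 24x^2 + 192x - 875

Set β = α - 8 = ∛(363), so β^3 = 363. Then (α - 8)^3 - 363 = 0, i.e. α is a root of g(x) = (x - 8)^3 - 363 = x^3 - 24x^2 + 192x - 875. Since g(x) = h(x - 8) where h(x) = x^3 - 363, and h is irreducible over Q (because 363 is not a perfect cube, so h has no rational root, and a monic cubic with no rational root is irreducible), g is also irreducible (irreducibility is preserved under the substitution x → x - 8). Hence m_α(x) = x^3 - 24x^2 + 192x - 875.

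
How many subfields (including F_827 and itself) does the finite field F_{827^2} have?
F_{827^2} has 2 subfields

The subfields of F_{p^n} are exactly the fields F_{p^d} for d | n (each is the fixed field of the unique index-d subgroup of Gal(F_{p^n}/F_p) ≅ Z/nZ). The divisors of n = 2 are {1, 2}, giving 2 subfields: F_{827^1}, F_{827^2}.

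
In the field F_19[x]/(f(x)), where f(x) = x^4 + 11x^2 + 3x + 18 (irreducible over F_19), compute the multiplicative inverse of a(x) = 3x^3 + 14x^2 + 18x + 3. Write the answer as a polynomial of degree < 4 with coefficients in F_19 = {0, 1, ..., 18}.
a(x)^(-1) ≡ x^3 + x^2 + 14x + 12 (mod f(x))

Since f is irreducible over F_19, F_19[x]/(f) is a field and a(x) ≠ 0 has an inverse. Apply the extended Euclidean algorithm to f(x) and a(x) in F_19[x]: f(x) = (13x + 9)·a(x) + (12x^2 + 11x + 10);  a(x) = (5x + 14)·(12x^2 + 11x + 10) + (4x + 15);  (12x^2 + 11x + 10) = (3x + 1)·(4x + 15) + (14). The last nonzero remainder is the constant 14 = gcd(f, a) in F_19. Back-substituting through the division chain expresses 14 = s(x)·a(x) + t(x)·f(x) with s(x) ≡ 14x^3 + 14x^2 + 6x + 16 (mod f), so (14x^3 + 14x^2 + 6x + 16)·a(x) ≡ 14 (mod f). Multiplying by 14^(-1) ≡ 15 in F_19 gives a(x)^(-1) ≡ 15·(14x^3 + 14x^2 + 6x + 16) ≡ x^3 + x^2 + 14x + 12 (mod f). Check: (3x^3 + 14x^2 + 18x + 3)·(x^3 + x^2 + 14x + 12) = 3x^6 + 17x^5 + 17x^4 + 6x^3 + 5x^2 + 11x + 17 ≡ 1 (mod x^4 + 11x^2 + 3x + 18).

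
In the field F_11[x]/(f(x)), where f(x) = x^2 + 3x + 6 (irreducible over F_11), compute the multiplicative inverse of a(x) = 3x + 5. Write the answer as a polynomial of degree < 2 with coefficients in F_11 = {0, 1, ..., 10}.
a(x)^(-1) ≡ 8x + 7 (mod f(x))

Since f is irreducible over F_11, F_11[x]/(f) is a field and a(x) ≠ 0 has an inverse. Apply the extended Euclidean algorithm to f(x) and a(x) in F_11[x]: f(x) = (4x + 9)·a(x) + (5). The last nonzero remainder is the constant 5 = gcd(f, a) in F_11. Back-substituting through the division chain expresses 5 = s(x)·a(x) + t(x)·f(x) with s(x) ≡ 7x + 2 (mod f), so (7x + 2)·a(x) ≡ 5 (mod f). Multiplying by 5^(-1) ≡ 9 in F_11 gives a(x)^(-1) ≡ 9·(7x + 2) ≡ 8x + 7 (mod f). Check: (3x + 5)·(8x + 7) = 2x^2 + 6x + 2 ≡ 1 (mod x^2 + 3x + 6).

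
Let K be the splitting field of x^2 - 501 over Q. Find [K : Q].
[K : Q] = 2

f(x) = x^2 - 501 factors as (x - √501)(x + √501). The splitting field is K = Q(√501). Since 501 is squarefree and > 1, it is not a perfect square, so x^2 - 501 is irreducible over Q and [Q(√501) : Q] = 2. Hence [K : Q] = 2.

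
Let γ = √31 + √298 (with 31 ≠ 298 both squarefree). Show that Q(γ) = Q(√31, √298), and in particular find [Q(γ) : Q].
[Q(γ) : Q] = 4 (equivalently, Q(γ) = Q(√31, √298))

Obviously Q(γ) ⊆ Q(√31, √298), and [Q(√31, √298):Q] = 4 (since 31, 298 are distinct squarefree integers > 1 with 9238 not a perfect square). To show equality we compute the minimal polynomial of γ. From γ = √31 + √298: γ^2 = 31 + 2√(9238) + 298 = 329 + 2√(9238), so γ^2 - 329 = 2√(9238); squaring, (γ^2 - 329)^2 = 4·9238, i.e. γ^4 - 658γ^2 + 108241 - 36952 = 0, i.e. γ^4 - 658γ^2 + 71289 = 0. So γ is a root of x^4 - 658x^2 + 71289. This polynomial is irreducible over Q: it has no rational root (each ±√31 ± √298 is irrational), and any factorization into two quadratics over Q would force √(9238) ∈ Q (pairing opposite roots) or √31, √298 ∈ Q (other pairings), all impossible. Hence [Q(γ):Q] = 4 = [Q(√31, √298):Q], so Q(γ) = Q(√31, √298).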